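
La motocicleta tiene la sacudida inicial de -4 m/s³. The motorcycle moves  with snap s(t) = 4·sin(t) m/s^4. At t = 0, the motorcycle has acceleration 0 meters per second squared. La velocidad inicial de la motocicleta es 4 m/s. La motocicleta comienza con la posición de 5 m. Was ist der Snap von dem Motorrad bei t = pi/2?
Mit s(t) = 4·sin(t) und Einsetzen von t = pi/2, finden wir s = 4.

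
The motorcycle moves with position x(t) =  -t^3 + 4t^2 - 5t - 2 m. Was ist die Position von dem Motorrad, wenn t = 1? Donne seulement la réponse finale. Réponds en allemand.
Bei t = 1, x = -4.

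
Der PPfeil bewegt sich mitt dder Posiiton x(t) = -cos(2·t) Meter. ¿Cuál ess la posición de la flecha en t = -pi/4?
Usando x(t) = -cos(2·t) y sustituyendo t = -pi/4, encontramos x = 0.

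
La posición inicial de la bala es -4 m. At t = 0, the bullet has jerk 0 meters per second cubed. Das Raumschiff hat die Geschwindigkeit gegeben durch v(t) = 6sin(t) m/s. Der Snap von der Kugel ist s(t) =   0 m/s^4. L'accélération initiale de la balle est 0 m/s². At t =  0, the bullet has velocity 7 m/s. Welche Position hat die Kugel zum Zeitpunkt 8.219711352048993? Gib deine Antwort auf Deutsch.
Wir müssen unsere Gleichung für den Snap s(t) = 0 4-mal integrieren. Durch Integration von dem Snap und Verwendung der Anfangsbedingung j(0) = 0, erhalten wir j(t) = 0. Das Integral von dem Ruck ist die Beschleunigung. Mit a(0) = 0 erhalten wir a(t) = 0. Durch Integration von der Beschleunigung und Verwendung der Anfangsbedingung v(0) = 7, erhalten wir v(t) = 7. Durch Integration von der Geschwindigkeit und Verwendung der Anfangsbedingung x(0) = -4, erhalten wir x(t) = 7·t - 4. Aus der Gleichung für die Position x(t) = 7·t - 4, setzen wir t = 8.219711352048993 ein und erhalten x = 53.5379794643430.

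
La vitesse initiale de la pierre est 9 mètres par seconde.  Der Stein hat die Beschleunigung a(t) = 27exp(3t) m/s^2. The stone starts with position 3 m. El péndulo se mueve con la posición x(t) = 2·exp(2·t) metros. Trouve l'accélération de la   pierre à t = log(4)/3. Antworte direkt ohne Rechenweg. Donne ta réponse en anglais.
The acceleration at t = log(4)/3 is a = 108.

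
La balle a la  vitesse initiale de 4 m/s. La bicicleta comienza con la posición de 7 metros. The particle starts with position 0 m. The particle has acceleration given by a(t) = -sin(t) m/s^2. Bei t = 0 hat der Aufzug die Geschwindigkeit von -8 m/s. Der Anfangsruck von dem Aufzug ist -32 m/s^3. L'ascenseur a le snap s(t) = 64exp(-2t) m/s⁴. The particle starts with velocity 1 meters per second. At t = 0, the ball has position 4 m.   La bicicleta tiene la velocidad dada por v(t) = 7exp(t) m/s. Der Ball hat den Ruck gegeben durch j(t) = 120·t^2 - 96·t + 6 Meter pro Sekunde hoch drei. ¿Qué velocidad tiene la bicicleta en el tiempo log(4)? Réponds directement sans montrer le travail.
La respuesta es 28.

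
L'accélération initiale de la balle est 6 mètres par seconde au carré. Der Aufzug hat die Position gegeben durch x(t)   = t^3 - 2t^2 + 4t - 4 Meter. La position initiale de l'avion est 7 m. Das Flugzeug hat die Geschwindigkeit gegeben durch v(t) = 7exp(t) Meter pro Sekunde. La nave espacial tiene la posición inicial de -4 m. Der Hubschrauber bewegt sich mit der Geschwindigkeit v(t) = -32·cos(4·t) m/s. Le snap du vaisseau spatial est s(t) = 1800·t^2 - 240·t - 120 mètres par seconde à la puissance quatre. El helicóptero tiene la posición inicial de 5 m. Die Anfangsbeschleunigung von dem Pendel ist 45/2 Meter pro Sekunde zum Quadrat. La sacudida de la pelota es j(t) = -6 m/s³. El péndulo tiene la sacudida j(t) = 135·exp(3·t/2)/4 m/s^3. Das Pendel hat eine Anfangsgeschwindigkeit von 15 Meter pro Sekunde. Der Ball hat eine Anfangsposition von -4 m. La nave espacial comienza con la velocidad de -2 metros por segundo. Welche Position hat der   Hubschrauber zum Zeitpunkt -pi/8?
Wir müssen unsere Gleichung für die Geschwindigkeit v(t) = -32·cos(4·t) 1-mal integrieren. Das Integral von der Geschwindigkeit, mit x(0) = 5, ergibt die Position: x(t) = 5 - 8·sin(4·t). Mit x(t) = 5 - 8·sin(4·t) und Einsetzen von t = -pi/8, finden wir x = 13.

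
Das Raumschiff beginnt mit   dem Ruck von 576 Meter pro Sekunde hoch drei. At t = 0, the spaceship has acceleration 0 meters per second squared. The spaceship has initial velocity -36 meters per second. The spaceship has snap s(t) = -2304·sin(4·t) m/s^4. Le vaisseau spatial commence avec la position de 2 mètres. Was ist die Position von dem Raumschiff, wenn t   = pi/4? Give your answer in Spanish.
Necesitamos integrar nuestra ecuación del snap s(t) = -2304·sin(4·t) 4 veces. La antiderivada del snap, con j(0) = 576, da la sacudida: j(t) = 576·cos(4·t). Tomando ∫j(t)dt y aplicando a(0) = 0, encontramos a(t) = 144·sin(4·t). Integrando la aceleración y usando la condición inicial v(0) = -36, obtenemos v(t) = -36·cos(4·t). Integrando la velocidad y usando la condición inicial x(0) = 2, obtenemos x(t) = 2 - 9·sin(4·t). De la ecuación de la posición x(t) = 2 - 9·sin(4·t), sustituimos t = pi/4 para obtener x = 2.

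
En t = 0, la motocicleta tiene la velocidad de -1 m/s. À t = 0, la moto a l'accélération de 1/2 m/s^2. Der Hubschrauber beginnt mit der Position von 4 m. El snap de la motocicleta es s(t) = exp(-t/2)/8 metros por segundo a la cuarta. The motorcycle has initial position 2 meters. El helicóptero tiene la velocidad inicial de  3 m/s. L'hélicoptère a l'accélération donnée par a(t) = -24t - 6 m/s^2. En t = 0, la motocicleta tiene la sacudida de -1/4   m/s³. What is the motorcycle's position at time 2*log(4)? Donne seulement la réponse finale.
The position at t = 2*log(4) is x = 1/2.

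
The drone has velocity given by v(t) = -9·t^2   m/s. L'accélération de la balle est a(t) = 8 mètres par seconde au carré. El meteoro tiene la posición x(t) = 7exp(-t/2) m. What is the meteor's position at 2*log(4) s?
We have position x(t) = 7·exp(-t/2). Substituting t = 2*log(4): x(2*log(4)) = 7/4.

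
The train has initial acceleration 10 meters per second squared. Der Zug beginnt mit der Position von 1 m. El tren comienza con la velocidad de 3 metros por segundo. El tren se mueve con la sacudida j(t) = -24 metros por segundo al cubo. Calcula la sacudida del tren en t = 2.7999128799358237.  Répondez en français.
Nous avons le jerk j(t) = -24. En substituant t = 2.7999128799358237: j(2.7999128799358237) = -24.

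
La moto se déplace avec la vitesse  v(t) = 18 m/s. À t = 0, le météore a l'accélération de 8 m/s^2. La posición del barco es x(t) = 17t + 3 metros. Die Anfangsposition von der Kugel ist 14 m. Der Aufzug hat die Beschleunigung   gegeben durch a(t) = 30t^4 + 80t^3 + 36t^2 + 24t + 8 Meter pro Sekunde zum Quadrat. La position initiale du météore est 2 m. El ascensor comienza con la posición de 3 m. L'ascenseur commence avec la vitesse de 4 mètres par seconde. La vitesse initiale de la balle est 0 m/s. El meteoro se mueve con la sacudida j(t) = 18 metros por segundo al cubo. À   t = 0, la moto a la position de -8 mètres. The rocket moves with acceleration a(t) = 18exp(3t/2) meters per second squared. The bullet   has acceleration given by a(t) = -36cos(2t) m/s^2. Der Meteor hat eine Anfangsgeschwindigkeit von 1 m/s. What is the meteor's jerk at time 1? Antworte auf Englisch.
We have jerk j(t) = 18. Substituting t = 1: j(1) = 18.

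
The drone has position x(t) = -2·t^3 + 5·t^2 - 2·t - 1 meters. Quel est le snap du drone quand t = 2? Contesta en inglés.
Starting from position x(t) = -2·t^3 + 5·t^2 - 2·t - 1, we take 4 derivatives. Differentiating position, we get velocity: v(t) = -6·t^2 + 10·t - 2. Taking d/dt of v(t), we find a(t) = 10 - 12·t. The derivative of acceleration gives jerk: j(t) = -12. Taking d/dt of j(t), we find s(t) = 0. We have snap s(t) = 0. Substituting t = 2: s(2) = 0.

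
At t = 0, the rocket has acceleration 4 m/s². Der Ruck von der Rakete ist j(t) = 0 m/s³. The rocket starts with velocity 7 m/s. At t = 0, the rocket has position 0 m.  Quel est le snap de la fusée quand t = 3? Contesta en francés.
Nous devons dériver notre équation du jerk j(t) = 0 1 fois. En prenant d/dt de j(t), nous trouvons s(t) = 0. De l'équation du snap s(t) = 0, nous substituons t = 3 pour obtenir s = 0.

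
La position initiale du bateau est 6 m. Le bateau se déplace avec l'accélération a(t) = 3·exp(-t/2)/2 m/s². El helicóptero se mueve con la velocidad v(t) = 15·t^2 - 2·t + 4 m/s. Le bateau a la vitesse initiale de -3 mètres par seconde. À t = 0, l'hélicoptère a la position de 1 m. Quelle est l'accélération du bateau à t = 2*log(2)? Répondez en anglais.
We have acceleration a(t) = 3·exp(-t/2)/2. Substituting t = 2*log(2): a(2*log(2)) = 3/4.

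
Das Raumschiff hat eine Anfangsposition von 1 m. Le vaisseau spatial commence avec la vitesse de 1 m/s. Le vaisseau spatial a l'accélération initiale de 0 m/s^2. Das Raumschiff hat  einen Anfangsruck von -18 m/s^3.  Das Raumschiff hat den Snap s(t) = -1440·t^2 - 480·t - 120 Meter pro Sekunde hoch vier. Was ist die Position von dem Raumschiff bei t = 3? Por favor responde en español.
Para resolver esto, necesitamos tomar 4 integrales de nuestra ecuación del snap s(t) = -1440·t^2 - 480·t - 120. La integral del snap, con j(0) = -18, da la sacudida: j(t) = -480·t^3 - 240·t^2 - 120·t - 18. Tomando ∫j(t)dt y aplicando a(0) = 0, encontramos a(t) = 2·t·(-60·t^3 - 40·t^2 - 30·t - 9). Tomando ∫a(t)dt y aplicando v(0) = 1, encontramos v(t) = -24·t^5 - 20·t^4 - 20·t^3 - 9·t^2 + 1. La integral de la velocidad es la posición. Usando x(0) = 1, obtenemos x(t) = -4·t^6 - 4·t^5 - 5·t^4 - 3·t^3 + t + 1. De la ecuación de la posición x(t) = -4·t^6 - 4·t^5 - 5·t^4 - 3·t^3 + t + 1, sustituimos t = 3 para obtener x = -4370.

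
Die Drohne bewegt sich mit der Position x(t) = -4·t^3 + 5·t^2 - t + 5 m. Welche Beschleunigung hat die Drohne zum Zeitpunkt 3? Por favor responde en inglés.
Starting from position x(t) = -4·t^3 + 5·t^2 - t + 5, we take 2 derivatives. Taking d/dt of x(t), we find v(t) = -12·t^2 + 10·t - 1. Taking d/dt of v(t), we find a(t) = 10 - 24·t. Using a(t) = 10 - 24·t and substituting t = 3, we find a = -62.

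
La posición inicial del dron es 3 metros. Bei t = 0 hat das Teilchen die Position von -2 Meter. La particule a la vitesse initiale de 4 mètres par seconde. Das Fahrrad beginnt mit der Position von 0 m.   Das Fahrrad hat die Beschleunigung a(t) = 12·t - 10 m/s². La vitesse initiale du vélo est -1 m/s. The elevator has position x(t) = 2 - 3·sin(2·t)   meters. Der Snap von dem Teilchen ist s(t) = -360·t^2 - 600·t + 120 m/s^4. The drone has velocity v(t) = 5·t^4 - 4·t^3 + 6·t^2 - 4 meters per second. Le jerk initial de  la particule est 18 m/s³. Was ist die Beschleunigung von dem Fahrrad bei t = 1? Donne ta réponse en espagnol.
Usando a(t) = 12·t - 10 y sustituyendo t = 1, encontramos a = 2.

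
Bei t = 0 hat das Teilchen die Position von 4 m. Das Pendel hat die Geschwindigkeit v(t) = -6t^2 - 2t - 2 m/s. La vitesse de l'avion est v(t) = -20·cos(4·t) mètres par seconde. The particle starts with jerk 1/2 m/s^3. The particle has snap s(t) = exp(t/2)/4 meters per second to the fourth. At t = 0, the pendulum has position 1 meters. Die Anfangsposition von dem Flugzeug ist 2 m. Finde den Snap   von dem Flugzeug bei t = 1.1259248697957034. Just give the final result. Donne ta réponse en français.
À t = 1.1259248697957034, s = 1252.22817440724.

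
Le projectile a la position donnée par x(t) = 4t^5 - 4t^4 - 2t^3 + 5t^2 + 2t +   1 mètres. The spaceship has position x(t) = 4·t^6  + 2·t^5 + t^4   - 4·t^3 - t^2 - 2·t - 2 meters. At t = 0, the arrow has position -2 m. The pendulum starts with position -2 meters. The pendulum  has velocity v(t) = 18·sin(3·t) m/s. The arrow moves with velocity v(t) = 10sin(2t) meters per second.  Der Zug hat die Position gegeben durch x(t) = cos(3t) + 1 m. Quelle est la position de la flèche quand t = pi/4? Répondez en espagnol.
Necesitamos integrar nuestra ecuación de la velocidad v(t) = 10·sin(2·t) 1 vez. Integrando la velocidad y usando la condición inicial x(0) = -2, obtenemos x(t) = 3 - 5·cos(2·t). De la ecuación de la posición x(t) = 3 - 5·cos(2·t), sustituimos t = pi/4 para obtener x = 3.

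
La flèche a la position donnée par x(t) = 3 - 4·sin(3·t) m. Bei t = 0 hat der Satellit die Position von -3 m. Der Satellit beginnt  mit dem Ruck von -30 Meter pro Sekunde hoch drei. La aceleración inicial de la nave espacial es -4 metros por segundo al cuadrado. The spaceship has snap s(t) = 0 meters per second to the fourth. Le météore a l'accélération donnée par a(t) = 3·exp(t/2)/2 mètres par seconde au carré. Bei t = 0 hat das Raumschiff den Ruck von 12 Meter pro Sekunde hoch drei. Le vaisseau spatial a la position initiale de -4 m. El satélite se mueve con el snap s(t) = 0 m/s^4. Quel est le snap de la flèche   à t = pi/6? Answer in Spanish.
Para resolver esto, necesitamos tomar 4 derivadas de nuestra ecuación de la posición x(t) = 3 - 4·sin(3·t). Tomando d/dt de x(t), encontramos v(t) = -12·cos(3·t). Tomando d/dt de v(t), encontramos a(t) = 36·sin(3·t). La derivada de la aceleración da la sacudida: j(t) = 108·cos(3·t). Tomando d/dt de j(t), encontramos s(t) = -324·sin(3·t). De la ecuación del snap s(t) = -324·sin(3·t), sustituimos t = pi/6 para obtener s = -324.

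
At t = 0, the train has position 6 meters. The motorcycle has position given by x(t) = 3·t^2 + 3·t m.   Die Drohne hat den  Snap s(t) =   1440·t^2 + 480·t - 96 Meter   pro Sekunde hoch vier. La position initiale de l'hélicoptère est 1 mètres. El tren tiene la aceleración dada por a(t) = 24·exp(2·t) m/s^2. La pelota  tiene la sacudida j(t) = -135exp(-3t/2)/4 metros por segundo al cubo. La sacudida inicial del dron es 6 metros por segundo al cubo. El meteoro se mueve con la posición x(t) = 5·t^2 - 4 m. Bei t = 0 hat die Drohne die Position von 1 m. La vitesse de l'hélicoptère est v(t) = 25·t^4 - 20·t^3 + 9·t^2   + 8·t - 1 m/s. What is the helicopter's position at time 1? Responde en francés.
Nous devons trouver l'intégrale de notre équation de la vitesse v(t) = 25·t^4 - 20·t^3 + 9·t^2 + 8·t - 1 1 fois. La primitive de la vitesse, avec x(0) = 1, donne la position: x(t) = 5·t^5 - 5·t^4 + 3·t^3 + 4·t^2 - t + 1. En utilisant x(t) = 5·t^5 - 5·t^4 + 3·t^3 + 4·t^2 - t + 1 et en substituant t = 1, nous trouvons x = 7.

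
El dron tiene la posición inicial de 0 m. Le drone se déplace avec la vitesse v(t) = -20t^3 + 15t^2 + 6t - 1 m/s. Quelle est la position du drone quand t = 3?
Nous devons trouver l'intégrale de notre équation de la vitesse v(t) = -20·t^3 + 15·t^2 + 6·t - 1 1 fois. En prenant ∫v(t)dt et en appliquant x(0) = 0, nous trouvons x(t) = -5·t^4 + 5·t^3 + 3·t^2 - t. De l'équation de la position x(t) = -5·t^4 + 5·t^3 + 3·t^2 - t, nous substituons t = 3 pour obtenir x = -246.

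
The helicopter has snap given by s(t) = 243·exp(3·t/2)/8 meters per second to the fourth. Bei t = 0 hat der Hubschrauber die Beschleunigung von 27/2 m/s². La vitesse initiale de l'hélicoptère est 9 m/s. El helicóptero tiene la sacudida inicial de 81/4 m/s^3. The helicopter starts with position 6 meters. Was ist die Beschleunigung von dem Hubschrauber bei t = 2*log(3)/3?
Wir müssen unsere Gleichung für den Snap s(t) = 243·exp(3·t/2)/8 2-mal integrieren. Mit ∫s(t)dt und Anwendung von j(0) = 81/4, finden wir j(t) = 81·exp(3·t/2)/4. Durch Integration von dem Ruck und Verwendung der Anfangsbedingung a(0) = 27/2, erhalten wir a(t) = 27·exp(3·t/2)/2. Mit a(t) = 27·exp(3·t/2)/2 und Einsetzen von t = 2*log(3)/3, finden wir a = 81/2.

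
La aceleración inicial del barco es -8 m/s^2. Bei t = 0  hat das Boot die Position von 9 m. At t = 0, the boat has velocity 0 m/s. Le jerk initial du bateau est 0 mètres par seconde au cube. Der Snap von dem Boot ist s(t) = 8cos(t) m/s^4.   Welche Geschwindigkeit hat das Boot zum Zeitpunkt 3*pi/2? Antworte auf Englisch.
Starting from snap s(t) = 8·cos(t), we take 3 antiderivatives. Taking ∫s(t)dt and applying j(0) = 0, we find j(t) = 8·sin(t). Taking ∫j(t)dt and applying a(0) = -8, we find a(t) = -8·cos(t). Integrating acceleration and using the initial condition v(0) = 0, we get v(t) = -8·sin(t). We have velocity v(t) = -8·sin(t). Substituting t = 3*pi/2: v(3*pi/2) = 8.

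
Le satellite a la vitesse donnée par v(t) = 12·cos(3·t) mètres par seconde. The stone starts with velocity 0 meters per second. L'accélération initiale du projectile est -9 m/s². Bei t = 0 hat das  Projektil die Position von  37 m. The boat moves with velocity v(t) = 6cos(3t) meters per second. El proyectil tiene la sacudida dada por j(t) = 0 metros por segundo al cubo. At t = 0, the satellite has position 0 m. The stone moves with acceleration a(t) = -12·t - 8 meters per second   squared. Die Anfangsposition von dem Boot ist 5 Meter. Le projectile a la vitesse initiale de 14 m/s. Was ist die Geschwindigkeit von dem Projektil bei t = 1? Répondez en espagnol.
Partiendo de la sacudida j(t) = 0, tomamos 2 integrales. La antiderivada de la sacudida es la aceleración. Usando a(0) = -9, obtenemos a(t) = -9. Tomando ∫a(t)dt y aplicando v(0) = 14, encontramos v(t) = 14 - 9·t. Tenemos la velocidad v(t) = 14 - 9·t. Sustituyendo t = 1: v(1) = 5.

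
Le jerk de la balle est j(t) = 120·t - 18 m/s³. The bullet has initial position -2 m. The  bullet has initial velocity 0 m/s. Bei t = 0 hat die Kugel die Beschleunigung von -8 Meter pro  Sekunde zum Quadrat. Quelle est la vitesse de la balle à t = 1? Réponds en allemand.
Wir müssen unsere Gleichung für den Ruck j(t) = 120·t - 18 2-mal integrieren. Mit ∫j(t)dt und Anwendung von a(0) = -8, finden wir a(t) = 60·t^2 - 18·t - 8. Mit ∫a(t)dt und Anwendung von v(0) = 0, finden wir v(t) = t·(20·t^2 - 9·t - 8). Mit v(t) = t·(20·t^2 - 9·t - 8) und Einsetzen von t = 1, finden wir v = 3.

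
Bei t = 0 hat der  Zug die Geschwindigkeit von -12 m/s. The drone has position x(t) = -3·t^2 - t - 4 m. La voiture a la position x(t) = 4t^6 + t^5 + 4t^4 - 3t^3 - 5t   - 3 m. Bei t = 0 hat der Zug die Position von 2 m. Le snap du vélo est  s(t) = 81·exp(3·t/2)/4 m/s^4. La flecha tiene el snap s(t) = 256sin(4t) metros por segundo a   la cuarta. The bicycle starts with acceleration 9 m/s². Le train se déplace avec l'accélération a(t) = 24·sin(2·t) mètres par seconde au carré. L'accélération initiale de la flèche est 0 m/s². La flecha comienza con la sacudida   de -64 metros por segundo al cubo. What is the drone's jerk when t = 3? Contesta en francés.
Nous devons dériver notre équation de la position x(t) = -3·t^2 - t - 4 3 fois. La dérivée de la position donne la vitesse: v(t) = -6·t - 1. En prenant d/dt de v(t), nous trouvons a(t) = -6. En prenant d/dt de a(t), nous trouvons j(t) = 0. De l'équation du jerk j(t) = 0, nous substituons t = 3 pour obtenir j = 0.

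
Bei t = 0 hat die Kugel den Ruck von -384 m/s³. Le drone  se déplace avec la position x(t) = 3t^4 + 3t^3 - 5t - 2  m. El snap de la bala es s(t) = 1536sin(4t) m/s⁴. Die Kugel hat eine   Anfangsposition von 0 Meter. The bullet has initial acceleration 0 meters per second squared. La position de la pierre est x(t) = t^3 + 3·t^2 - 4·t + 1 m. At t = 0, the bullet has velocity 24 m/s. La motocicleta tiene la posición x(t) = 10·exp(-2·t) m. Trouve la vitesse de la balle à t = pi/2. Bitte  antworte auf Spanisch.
Para resolver esto, necesitamos tomar 3 integrales de nuestra ecuación del snap s(t) = 1536·sin(4·t). La antiderivada del snap, con j(0) = -384, da la sacudida: j(t) = -384·cos(4·t). La integral de la sacudida, con a(0) = 0, da la aceleración: a(t) = -96·sin(4·t). La integral de la aceleración, con v(0) = 24, da la velocidad: v(t) = 24·cos(4·t). Tenemos la velocidad v(t) = 24·cos(4·t). Sustituyendo t = pi/2: v(pi/2) = 24.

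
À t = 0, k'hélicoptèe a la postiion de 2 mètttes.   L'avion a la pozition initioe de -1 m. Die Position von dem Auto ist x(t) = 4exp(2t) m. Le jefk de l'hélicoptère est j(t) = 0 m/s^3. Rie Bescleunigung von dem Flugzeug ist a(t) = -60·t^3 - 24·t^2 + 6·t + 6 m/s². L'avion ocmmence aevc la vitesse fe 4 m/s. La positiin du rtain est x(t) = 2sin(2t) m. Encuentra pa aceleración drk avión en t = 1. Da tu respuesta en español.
Tenemos la aceleración a(t) = -60·t^3 - 24·t^2 + 6·t + 6. Sustituyendo t = 1: a(1) = -72.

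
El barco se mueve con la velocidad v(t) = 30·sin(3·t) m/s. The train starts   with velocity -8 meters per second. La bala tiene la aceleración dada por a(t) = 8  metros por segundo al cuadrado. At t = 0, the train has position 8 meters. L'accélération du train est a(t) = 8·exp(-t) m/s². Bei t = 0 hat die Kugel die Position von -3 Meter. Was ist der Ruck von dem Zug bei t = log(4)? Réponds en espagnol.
Debemos derivar nuestra ecuación de la aceleración a(t) = 8·exp(-t) 1 vez. La derivada de la aceleración da la sacudida: j(t) = -8·exp(-t). Usando j(t) = -8·exp(-t) y sustituyendo t = log(4), encontramos j = -2.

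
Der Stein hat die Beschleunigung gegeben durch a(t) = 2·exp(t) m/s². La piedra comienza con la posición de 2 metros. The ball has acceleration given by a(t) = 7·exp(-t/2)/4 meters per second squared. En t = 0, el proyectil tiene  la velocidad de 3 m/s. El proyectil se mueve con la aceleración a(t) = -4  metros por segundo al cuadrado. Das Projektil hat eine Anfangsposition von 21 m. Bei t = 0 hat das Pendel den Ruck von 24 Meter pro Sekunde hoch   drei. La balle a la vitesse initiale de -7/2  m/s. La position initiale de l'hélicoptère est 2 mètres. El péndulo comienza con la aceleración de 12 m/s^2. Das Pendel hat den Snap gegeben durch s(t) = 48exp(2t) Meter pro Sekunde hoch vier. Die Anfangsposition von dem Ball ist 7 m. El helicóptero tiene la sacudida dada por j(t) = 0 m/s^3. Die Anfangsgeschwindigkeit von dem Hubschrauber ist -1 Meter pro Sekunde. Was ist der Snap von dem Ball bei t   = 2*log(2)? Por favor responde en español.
Partiendo de la aceleración a(t) = 7·exp(-t/2)/4, tomamos 2 derivadas. Derivando la aceleración, obtenemos la sacudida: j(t) = -7·exp(-t/2)/8. Tomando d/dt de j(t), encontramos s(t) = 7·exp(-t/2)/16. De la ecuación del snap s(t) = 7·exp(-t/2)/16, sustituimos t = 2*log(2) para obtener s = 7/32.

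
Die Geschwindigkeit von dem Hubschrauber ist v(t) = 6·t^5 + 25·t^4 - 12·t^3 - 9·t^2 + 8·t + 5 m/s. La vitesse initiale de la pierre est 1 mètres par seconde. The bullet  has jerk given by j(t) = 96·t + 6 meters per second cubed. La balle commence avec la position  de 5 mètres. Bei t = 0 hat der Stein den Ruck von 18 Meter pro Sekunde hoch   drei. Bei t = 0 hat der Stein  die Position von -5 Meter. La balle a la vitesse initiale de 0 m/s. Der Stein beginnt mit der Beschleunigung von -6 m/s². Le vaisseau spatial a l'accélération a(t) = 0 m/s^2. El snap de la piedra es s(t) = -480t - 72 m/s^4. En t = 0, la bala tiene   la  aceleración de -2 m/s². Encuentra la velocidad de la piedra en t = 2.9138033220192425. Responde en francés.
Nous devons intégrer notre équation du snap s(t) = -480·t - 72 3 fois. La primitive du snap, avec j(0) = 18, donne le jerk: j(t) = -240·t^2 - 72·t + 18. L'intégrale du jerk est l'accélération. En utilisant a(0) = -6, nous obtenons a(t) = -80·t^3 - 36·t^2 + 18·t - 6. En prenant ∫a(t)dt et en appliquant v(0) = 1, nous trouvons v(t) = -20·t^4 - 12·t^3 + 9·t^2 - 6·t + 1. Nous avons la vitesse v(t) = -20·t^4 - 12·t^3 + 9·t^2 - 6·t + 1. En substituant t = 2.9138033220192425: v(2.9138033220192425) = -1678.62442170872.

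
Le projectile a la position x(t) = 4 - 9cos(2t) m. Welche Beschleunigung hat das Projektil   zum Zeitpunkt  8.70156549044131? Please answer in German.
Um dies zu lösen, müssen wir 2 Ableitungen unserer Gleichung für die Position x(t) = 4 - 9·cos(2·t) nehmen. Durch Ableiten von der Position erhalten wir die Geschwindigkeit: v(t) = 18·sin(2·t). Die Ableitung von der Geschwindigkeit ergibt die Beschleunigung: a(t) = 36·cos(2·t). Aus der Gleichung für die Beschleunigung a(t) = 36·cos(2·t), setzen wir t = 8.70156549044131 ein und erhalten a = 4.46583598511921.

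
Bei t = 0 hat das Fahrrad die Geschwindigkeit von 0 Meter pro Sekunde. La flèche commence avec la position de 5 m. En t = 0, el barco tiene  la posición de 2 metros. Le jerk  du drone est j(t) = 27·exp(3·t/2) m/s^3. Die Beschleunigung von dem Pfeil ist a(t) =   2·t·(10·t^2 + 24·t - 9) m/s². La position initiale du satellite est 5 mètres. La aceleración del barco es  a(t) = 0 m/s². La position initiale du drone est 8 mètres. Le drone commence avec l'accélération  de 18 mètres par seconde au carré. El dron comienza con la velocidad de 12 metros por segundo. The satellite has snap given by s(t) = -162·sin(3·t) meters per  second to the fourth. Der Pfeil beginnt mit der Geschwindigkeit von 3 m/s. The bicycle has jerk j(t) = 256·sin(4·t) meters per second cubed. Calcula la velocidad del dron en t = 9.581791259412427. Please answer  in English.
We need to integrate our jerk equation j(t) = 27·exp(3·t/2) 2 times. Integrating jerk and using the initial condition a(0) = 18, we get a(t) = 18·exp(3·t/2). Finding the antiderivative of a(t) and using v(0) = 12: v(t) = 12·exp(3·t/2). Using v(t) = 12·exp(3·t/2) and substituting t = 9.581791259412427, we find v = 20948833.8417875.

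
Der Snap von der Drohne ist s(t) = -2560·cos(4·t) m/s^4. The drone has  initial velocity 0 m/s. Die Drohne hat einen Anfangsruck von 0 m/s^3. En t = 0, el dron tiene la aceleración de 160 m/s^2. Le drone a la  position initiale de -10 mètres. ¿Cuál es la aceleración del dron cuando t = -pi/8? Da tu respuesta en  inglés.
We need to integrate our snap equation s(t) = -2560·cos(4·t) 2 times. Integrating snap and using the initial condition j(0) = 0, we get j(t) = -640·sin(4·t). Taking ∫j(t)dt and applying a(0) = 160, we find a(t) = 160·cos(4·t). Using a(t) = 160·cos(4·t) and substituting t = -pi/8, we find a = 0.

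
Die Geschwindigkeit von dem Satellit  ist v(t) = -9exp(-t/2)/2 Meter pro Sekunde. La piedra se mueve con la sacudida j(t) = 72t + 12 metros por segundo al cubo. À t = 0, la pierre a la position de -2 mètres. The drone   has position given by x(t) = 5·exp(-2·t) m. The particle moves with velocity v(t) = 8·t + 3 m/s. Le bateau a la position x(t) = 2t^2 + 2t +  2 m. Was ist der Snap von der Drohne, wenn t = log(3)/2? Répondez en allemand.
Wir müssen unsere Gleichung für die Position x(t) = 5·exp(-2·t) 4-mal ableiten. Mit d/dt von x(t) finden wir v(t) = -10·exp(-2·t). Durch Ableiten von der Geschwindigkeit erhalten wir die Beschleunigung: a(t) = 20·exp(-2·t). Mit d/dt von a(t) finden wir j(t) = -40·exp(-2·t). Die Ableitung von dem Ruck ergibt den Snap: s(t) = 80·exp(-2·t). Mit s(t) = 80·exp(-2·t) und Einsetzen von t = log(3)/2, finden wir s = 80/3.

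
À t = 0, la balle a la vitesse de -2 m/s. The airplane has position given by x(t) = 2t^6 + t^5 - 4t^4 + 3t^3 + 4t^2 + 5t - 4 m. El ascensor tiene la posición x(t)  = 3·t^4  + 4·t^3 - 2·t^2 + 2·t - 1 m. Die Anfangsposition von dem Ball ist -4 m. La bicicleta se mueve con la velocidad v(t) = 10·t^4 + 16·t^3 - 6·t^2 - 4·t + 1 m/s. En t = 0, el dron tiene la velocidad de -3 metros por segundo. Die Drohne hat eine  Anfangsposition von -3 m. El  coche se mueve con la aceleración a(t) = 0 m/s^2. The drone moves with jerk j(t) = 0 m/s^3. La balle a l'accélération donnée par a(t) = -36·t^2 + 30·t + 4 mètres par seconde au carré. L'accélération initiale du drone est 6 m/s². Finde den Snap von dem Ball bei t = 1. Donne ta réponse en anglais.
To solve this, we need to take 2 derivatives of our acceleration equation a(t) = -36·t^2 + 30·t + 4. Taking d/dt of a(t), we find j(t) = 30 - 72·t. Differentiating jerk, we get snap: s(t) = -72. We have snap s(t) = -72. Substituting t = 1: s(1) = -72.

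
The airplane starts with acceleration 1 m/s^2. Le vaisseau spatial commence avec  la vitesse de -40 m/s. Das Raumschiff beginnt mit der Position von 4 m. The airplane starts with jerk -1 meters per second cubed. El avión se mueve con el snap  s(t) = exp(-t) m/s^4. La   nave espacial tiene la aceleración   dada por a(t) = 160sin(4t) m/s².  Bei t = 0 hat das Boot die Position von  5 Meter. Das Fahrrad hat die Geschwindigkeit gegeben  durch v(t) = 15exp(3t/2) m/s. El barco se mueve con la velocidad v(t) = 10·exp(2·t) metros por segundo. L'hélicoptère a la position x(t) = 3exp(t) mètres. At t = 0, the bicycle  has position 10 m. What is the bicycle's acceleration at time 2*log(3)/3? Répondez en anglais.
We must differentiate our velocity equation v(t) = 15·exp(3·t/2) 1 time. Differentiating velocity, we get acceleration: a(t) = 45·exp(3·t/2)/2. From the given acceleration equation a(t) = 45·exp(3·t/2)/2, we substitute t = 2*log(3)/3 to get a = 135/2.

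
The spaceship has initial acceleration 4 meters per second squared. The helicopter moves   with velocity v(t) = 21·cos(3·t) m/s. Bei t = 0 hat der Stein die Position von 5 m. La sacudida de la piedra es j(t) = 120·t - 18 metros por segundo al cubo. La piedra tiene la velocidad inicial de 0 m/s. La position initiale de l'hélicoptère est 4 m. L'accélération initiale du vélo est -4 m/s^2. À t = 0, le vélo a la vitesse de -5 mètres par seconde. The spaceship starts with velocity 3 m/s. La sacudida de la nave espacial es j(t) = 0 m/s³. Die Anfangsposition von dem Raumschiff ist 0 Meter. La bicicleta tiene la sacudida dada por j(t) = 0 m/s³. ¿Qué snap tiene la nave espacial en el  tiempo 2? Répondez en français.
Pour résoudre ceci, nous devons prendre 1 dérivée de notre équation du jerk j(t) = 0. En dérivant le jerk, nous obtenons le snap: s(t) = 0. De l'équation du snap s(t) = 0, nous substituons t = 2 pour obtenir s = 0.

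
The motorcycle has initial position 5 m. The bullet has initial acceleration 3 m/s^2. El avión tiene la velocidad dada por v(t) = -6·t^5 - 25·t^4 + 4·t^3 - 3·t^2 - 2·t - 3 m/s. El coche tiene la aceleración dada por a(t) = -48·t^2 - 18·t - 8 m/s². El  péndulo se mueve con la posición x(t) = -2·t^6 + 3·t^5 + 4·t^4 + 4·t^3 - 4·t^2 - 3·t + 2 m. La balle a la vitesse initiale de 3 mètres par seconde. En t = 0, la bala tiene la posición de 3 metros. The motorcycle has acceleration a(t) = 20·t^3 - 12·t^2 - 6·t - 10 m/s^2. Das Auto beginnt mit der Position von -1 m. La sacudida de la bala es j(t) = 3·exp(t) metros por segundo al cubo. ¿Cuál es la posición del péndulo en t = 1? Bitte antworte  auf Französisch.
De l'équation de la position x(t) = -2·t^6 + 3·t^5 + 4·t^4 + 4·t^3 - 4·t^2 - 3·t + 2, nous substituons t = 1 pour obtenir x = 4.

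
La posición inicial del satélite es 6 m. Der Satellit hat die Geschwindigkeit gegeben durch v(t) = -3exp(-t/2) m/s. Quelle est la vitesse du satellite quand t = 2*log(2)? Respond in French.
Nous avons la vitesse v(t) = -3·exp(-t/2). En substituant t = 2*log(2): v(2*log(2)) = -3/2.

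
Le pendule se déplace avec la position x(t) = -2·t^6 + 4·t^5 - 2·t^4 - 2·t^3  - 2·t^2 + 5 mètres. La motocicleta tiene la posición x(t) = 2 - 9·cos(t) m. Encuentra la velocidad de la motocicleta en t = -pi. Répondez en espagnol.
Debemos derivar nuestra ecuación de la posición x(t) = 2 - 9·cos(t) 1 vez. Derivando la posición, obtenemos la velocidad: v(t) = 9·sin(t). Tenemos la velocidad v(t) = 9·sin(t). Sustituyendo t = -pi: v(-pi) = 0.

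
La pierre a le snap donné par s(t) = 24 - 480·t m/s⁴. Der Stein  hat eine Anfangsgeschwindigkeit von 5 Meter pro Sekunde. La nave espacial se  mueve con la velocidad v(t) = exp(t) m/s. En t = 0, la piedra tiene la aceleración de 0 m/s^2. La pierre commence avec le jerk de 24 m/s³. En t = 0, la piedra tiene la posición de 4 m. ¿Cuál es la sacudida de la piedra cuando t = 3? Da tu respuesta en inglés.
To find the answer, we compute 1 integral of s(t) = 24 - 480·t. Integrating snap and using the initial condition j(0) = 24, we get j(t) = -240·t^2 + 24·t + 24. We have jerk j(t) = -240·t^2 + 24·t + 24. Substituting t = 3: j(3) = -2064.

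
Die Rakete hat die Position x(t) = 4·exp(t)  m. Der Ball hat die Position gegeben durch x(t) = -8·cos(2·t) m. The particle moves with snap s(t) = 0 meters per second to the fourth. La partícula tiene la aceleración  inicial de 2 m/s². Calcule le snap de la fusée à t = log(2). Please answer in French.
En partant de la position x(t) = 4·exp(t), nous prenons 4 dérivées. En dérivant la position, nous obtenons la vitesse: v(t) = 4·exp(t). La dérivée de la vitesse donne l'accélération: a(t) = 4·exp(t). La dérivée de l'accélération donne le jerk: j(t) = 4·exp(t). La dérivée du jerk donne le snap: s(t) = 4·exp(t). En utilisant s(t) = 4·exp(t) et en substituant t = log(2), nous trouvons s = 8.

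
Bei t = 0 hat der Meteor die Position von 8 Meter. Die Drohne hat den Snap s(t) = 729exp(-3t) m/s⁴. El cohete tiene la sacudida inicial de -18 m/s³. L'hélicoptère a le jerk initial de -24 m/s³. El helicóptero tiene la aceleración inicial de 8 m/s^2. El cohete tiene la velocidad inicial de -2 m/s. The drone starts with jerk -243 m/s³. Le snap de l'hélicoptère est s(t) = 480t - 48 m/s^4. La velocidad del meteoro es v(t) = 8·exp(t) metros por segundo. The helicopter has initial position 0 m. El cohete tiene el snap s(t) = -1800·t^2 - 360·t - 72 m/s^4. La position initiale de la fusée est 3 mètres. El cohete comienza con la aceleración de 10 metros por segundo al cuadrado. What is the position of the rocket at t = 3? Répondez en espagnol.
Para resolver esto, necesitamos tomar 4 antiderivadas de nuestra ecuación del snap s(t) = -1800·t^2 - 360·t - 72. Integrando el snap y usando la condición inicial j(0) = -18, obtenemos j(t) = -600·t^3 - 180·t^2 - 72·t - 18. La antiderivada de la sacudida, con a(0) = 10, da la aceleración: a(t) = -150·t^4 - 60·t^3 - 36·t^2 - 18·t + 10. La integral de la aceleración es la velocidad. Usando v(0) = -2, obtenemos v(t) = -30·t^5 - 15·t^4 - 12·t^3 - 9·t^2 + 10·t - 2. Tomando ∫v(t)dt y aplicando x(0) = 3, encontramos x(t) = -5·t^6 - 3·t^5 - 3·t^4 - 3·t^3 + 5·t^2 - 2·t + 3. De la ecuación de la posición x(t) = -5·t^6 - 3·t^5 - 3·t^4 - 3·t^3 + 5·t^2 - 2·t + 3, sustituimos t = 3 para obtener x = -4656.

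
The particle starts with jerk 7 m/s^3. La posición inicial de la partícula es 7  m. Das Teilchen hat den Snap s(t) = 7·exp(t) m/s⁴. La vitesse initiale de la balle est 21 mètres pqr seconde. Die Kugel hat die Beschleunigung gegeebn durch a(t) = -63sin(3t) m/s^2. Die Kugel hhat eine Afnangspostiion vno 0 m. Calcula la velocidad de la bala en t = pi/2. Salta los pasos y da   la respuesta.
v(pi/2) = 0.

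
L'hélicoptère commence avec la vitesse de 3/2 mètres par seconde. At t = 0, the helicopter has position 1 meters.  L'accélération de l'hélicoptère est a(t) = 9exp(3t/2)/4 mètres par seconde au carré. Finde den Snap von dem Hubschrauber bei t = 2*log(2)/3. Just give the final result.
Der Snap bei t = 2*log(2)/3 ist s = 81/8.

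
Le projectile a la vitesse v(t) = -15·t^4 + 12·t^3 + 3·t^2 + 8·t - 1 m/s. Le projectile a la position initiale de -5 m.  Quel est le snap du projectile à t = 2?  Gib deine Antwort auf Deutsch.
Wir müssen unsere Gleichung für die Geschwindigkeit v(t) = -15·t^4 + 12·t^3 + 3·t^2 + 8·t - 1 3-mal ableiten. Durch Ableiten von der Geschwindigkeit erhalten wir die Beschleunigung: a(t) = -60·t^3 + 36·t^2 + 6·t + 8. Durch Ableiten von der Beschleunigung erhalten wir den Ruck: j(t) = -180·t^2 + 72·t + 6. Die Ableitung von dem Ruck ergibt den Snap: s(t) = 72 - 360·t. Aus der Gleichung für den Snap s(t) = 72 - 360·t, setzen wir t = 2 ein und erhalten s = -648.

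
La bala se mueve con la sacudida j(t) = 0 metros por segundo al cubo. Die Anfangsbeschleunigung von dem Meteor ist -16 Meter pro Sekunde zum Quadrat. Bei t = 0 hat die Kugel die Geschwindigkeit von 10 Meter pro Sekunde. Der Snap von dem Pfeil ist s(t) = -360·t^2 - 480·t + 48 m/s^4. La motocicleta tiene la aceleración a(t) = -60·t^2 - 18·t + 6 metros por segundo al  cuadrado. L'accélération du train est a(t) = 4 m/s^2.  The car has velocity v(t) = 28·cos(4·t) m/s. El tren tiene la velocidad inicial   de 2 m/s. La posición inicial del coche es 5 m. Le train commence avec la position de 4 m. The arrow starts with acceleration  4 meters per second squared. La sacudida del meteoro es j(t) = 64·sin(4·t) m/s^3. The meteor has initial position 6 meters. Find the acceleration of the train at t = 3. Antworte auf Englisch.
From the given acceleration equation a(t) = 4, we substitute t = 3 to get a = 4.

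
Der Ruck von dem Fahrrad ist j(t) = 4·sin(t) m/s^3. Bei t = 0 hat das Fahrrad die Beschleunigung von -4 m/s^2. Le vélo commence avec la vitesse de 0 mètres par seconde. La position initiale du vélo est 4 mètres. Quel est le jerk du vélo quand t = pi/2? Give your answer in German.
Mit j(t) = 4·sin(t) und Einsetzen von t = pi/2, finden wir j = 4.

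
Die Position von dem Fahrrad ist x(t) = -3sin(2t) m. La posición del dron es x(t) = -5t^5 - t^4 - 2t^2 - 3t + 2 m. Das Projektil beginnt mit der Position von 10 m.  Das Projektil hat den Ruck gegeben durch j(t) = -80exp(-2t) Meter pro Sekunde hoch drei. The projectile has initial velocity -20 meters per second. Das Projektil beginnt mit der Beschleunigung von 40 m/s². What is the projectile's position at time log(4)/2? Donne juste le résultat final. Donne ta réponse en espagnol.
x(log(4)/2) = 5/2.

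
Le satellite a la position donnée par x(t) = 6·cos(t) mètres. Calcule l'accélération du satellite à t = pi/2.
Nous devons dériver notre équation de la position x(t) = 6·cos(t) 2 fois. En prenant d/dt de x(t), nous trouvons v(t) = -6·sin(t). En prenant d/dt de v(t), nous trouvons a(t) = -6·cos(t). Nous avons l'accélération a(t) = -6·cos(t). En substituant t = pi/2: a(pi/2) = 0.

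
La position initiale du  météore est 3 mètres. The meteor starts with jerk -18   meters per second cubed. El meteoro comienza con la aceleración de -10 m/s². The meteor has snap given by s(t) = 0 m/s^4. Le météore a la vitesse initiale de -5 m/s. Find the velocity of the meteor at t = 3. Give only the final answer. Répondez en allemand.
Die Antwort ist -116.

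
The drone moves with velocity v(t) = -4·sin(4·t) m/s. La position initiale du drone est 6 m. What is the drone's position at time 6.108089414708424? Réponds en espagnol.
Para resolver esto, necesitamos tomar 1 antiderivada de nuestra ecuación de la velocidad v(t) = -4·sin(4·t). La antiderivada de la velocidad es la posición. Usando x(0) = 6, obtenemos x(t) = cos(4·t) + 5. Tenemos la posición x(t) = cos(4·t) + 5. Sustituyendo t = 6.108089414708424: x(6.108089414708424) = 5.76459502852253.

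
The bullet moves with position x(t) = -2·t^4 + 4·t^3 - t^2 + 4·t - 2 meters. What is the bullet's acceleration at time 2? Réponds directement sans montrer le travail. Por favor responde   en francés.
L'accélération à t = 2 est a = -50.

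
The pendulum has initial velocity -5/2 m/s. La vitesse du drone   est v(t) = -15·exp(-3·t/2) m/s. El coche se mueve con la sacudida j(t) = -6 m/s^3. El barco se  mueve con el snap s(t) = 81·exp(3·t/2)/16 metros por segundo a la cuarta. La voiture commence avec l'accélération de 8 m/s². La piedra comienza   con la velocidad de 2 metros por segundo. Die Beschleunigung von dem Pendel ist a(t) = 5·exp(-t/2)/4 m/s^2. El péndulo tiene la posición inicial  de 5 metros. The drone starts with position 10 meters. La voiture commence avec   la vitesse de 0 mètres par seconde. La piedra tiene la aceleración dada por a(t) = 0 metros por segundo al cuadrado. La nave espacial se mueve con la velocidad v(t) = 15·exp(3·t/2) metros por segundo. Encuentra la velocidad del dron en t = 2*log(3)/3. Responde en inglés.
Using v(t) = -15·exp(-3·t/2) and substituting t = 2*log(3)/3, we find v = -5.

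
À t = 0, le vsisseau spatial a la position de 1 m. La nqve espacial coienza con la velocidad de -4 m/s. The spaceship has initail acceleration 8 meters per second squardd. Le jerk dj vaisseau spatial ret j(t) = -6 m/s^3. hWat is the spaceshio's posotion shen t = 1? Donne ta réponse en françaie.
Nous devons intégrer notre équation du jerk j(t) = -6 3 fois. La primitive du jerk, avec a(0) = 8, donne l'accélération: a(t) = 8 - 6·t. L'intégrale de l'accélération est la vitesse. En utilisant v(0) = -4, nous obtenons v(t) = -3·t^2 + 8·t - 4. En intégrant la vitesse et en utilisant la condition initiale x(0) = 1, nous obtenons x(t) = -t^3 + 4·t^2 - 4·t + 1. Nous avons la position x(t) = -t^3 + 4·t^2 - 4·t + 1. En substituant t = 1: x(1) = 0.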